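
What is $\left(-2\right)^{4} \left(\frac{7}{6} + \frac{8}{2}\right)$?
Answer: $\frac{248}{3} \approx 82.667$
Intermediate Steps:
$\left(-2\right)^{4} \left(\frac{7}{6} + \frac{8}{2}\right) = 16 \left(7 \cdot \frac{1}{6} + 8 \cdot \frac{1}{2}\right) = 16 \left(\frac{7}{6} + 4\right) = 16 \cdot \frac{31}{6} = \frac{248}{3}$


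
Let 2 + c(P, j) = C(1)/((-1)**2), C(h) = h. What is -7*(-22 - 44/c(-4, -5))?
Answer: -154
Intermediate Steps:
c(P, j) = -1 (c(P, j) = -2 + 1/(-1)**2 = -2 + 1/1 = -2 + 1*1 = -2 + 1 = -1)
-7*(-22 - 44/c(-4, -5)) = -7*(-22 - 44/(-1)) = -7*(-22 - 44*(-1)) = -7*(-22 + 44) = -7*22 = -154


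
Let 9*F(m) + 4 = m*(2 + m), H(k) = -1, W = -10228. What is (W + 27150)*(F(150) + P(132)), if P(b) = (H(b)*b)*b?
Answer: -2267886440/9 ≈ -2.5199e+8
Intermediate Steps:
P(b) = -b² (P(b) = (-b)*b = -b²)
F(m) = -4/9 + m*(2 + m)/9 (F(m) = -4/9 + (m*(2 + m))/9 = -4/9 + m*(2 + m)/9)
(W + 27150)*(F(150) + P(132)) = (-10228 + 27150)*((-4/9 + (⅑)*150² + (2/9)*150) - 1*132²) = 16922*((-4/9 + (⅑)*22500 + 100/3) - 1*17424) = 16922*((-4/9 + 2500 + 100/3) - 17424) = 16922*(22796/9 - 17424) = 16922*(-134020/9) = -2267886440/9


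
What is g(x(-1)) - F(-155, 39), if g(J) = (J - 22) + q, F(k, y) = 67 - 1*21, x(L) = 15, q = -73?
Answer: -126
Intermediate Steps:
F(k, y) = 46 (F(k, y) = 67 - 21 = 46)
g(J) = -95 + J (g(J) = (J - 22) - 73 = (-22 + J) - 73 = -95 + J)
g(x(-1)) - F(-155, 39) = (-95 + 15) - 1*46 = -80 - 46 = -126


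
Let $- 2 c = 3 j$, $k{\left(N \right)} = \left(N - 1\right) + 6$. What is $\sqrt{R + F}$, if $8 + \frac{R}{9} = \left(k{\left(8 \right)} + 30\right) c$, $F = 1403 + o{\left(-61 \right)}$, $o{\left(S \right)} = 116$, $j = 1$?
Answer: $\frac{\sqrt{3466}}{2} \approx 29.436$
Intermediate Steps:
$k{\left(N \right)} = 5 + N$ ($k{\left(N \right)} = \left(-1 + N\right) + 6 = 5 + N$)
$c = - \frac{3}{2}$ ($c = - \frac{3 \cdot 1}{2} = \left(- \frac{1}{2}\right) 3 = - \frac{3}{2} \approx -1.5$)
$F = 1519$ ($F = 1403 + 116 = 1519$)
$R = - \frac{1305}{2}$ ($R = -72 + 9 \left(\left(5 + 8\right) + 30\right) \left(- \frac{3}{2}\right) = -72 + 9 \left(13 + 30\right) \left(- \frac{3}{2}\right) = -72 + 9 \cdot 43 \left(- \frac{3}{2}\right) = -72 + 9 \left(- \frac{129}{2}\right) = -72 - \frac{1161}{2} = - \frac{1305}{2} \approx -652.5$)
$\sqrt{R + F} = \sqrt{- \frac{1305}{2} + 1519} = \sqrt{\frac{1733}{2}} = \frac{\sqrt{3466}}{2}$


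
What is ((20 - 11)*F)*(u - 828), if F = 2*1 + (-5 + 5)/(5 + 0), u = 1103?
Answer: 4950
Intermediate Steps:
F = 2 (F = 2 + 0/5 = 2 + 0*(1/5) = 2 + 0 = 2)
((20 - 11)*F)*(u - 828) = ((20 - 11)*2)*(1103 - 828) = (9*2)*275 = 18*275 = 4950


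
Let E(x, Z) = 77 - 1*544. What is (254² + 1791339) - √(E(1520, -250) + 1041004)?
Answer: 1855855 - √1040537 ≈ 1.8548e+6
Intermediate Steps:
E(x, Z) = -467 (E(x, Z) = 77 - 544 = -467)
(254² + 1791339) - √(E(1520, -250) + 1041004) = (254² + 1791339) - √(-467 + 1041004) = (64516 + 1791339) - √1040537 = 1855855 - √1040537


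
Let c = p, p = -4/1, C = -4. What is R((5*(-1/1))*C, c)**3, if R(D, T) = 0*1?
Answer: 0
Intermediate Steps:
p = -4 (p = -4/1 = -4*1 = -4)
c = -4
R(D, T) = 0
R((5*(-1/1))*C, c)**3 = 0**3 = 0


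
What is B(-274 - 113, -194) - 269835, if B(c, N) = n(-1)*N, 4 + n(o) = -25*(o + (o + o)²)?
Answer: -254509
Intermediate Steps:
n(o) = -4 - 100*o² - 25*o (n(o) = -4 - 25*(o + (o + o)²) = -4 - 25*(o + (2*o)²) = -4 - 25*(o + 4*o²) = -4 + (-100*o² - 25*o) = -4 - 100*o² - 25*o)
B(c, N) = -79*N (B(c, N) = (-4 - 100*(-1)² - 25*(-1))*N = (-4 - 100*1 + 25)*N = (-4 - 100 + 25)*N = -79*N)
B(-274 - 113, -194) - 269835 = -79*(-194) - 269835 = 15326 - 269835 = -254509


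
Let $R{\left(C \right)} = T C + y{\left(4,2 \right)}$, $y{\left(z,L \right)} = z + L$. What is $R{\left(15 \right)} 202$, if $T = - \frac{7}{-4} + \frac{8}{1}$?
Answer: $\frac{61509}{2} \approx 30755.0$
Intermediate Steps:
$y{\left(z,L \right)} = L + z$
$T = \frac{39}{4}$ ($T = \left(-7\right) \left(- \frac{1}{4}\right) + 8 \cdot 1 = \frac{7}{4} + 8 = \frac{39}{4} \approx 9.75$)
$R{\left(C \right)} = 6 + \frac{39 C}{4}$ ($R{\left(C \right)} = \frac{39 C}{4} + \left(2 + 4\right) = \frac{39 C}{4} + 6 = 6 + \frac{39 C}{4}$)
$R{\left(15 \right)} 202 = \left(6 + \frac{39}{4} \cdot 15\right) 202 = \left(6 + \frac{585}{4}\right) 202 = \frac{609}{4} \cdot 202 = \frac{61509}{2}$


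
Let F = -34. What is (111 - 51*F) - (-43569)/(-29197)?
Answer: 53824896/29197 ≈ 1843.5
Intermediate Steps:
(111 - 51*F) - (-43569)/(-29197) = (111 - 51*(-34)) - (-43569)/(-29197) = (111 + 1734) - (-43569)*(-1)/29197 = 1845 - 1*43569/29197 = 1845 - 43569/29197 = 53824896/29197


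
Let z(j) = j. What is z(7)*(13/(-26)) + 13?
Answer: 19/2 ≈ 9.5000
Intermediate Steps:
z(7)*(13/(-26)) + 13 = 7*(13/(-26)) + 13 = 7*(13*(-1/26)) + 13 = 7*(-½) + 13 = -7/2 + 13 = 19/2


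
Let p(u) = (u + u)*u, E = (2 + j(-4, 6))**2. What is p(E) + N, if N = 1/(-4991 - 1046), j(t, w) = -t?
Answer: 15647903/6037 ≈ 2592.0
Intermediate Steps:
E = 36 (E = (2 - 1*(-4))**2 = (2 + 4)**2 = 6**2 = 36)
p(u) = 2*u**2 (p(u) = (2*u)*u = 2*u**2)
N = -1/6037 (N = 1/(-6037) = -1/6037 ≈ -0.00016565)
p(E) + N = 2*36**2 - 1/6037 = 2*1296 - 1/6037 = 2592 - 1/6037 = 15647903/6037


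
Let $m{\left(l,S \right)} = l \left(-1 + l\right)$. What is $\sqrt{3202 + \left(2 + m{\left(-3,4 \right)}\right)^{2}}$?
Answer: $\sqrt{3398} \approx 58.292$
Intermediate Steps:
$\sqrt{3202 + \left(2 + m{\left(-3,4 \right)}\right)^{2}} = \sqrt{3202 + \left(2 - 3 \left(-1 - 3\right)\right)^{2}} = \sqrt{3202 + \left(2 - -12\right)^{2}} = \sqrt{3202 + \left(2 + 12\right)^{2}} = \sqrt{3202 + 14^{2}} = \sqrt{3202 + 196} = \sqrt{3398}$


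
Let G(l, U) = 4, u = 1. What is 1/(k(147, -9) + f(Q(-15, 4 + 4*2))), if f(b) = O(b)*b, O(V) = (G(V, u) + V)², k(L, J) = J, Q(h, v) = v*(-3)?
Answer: -1/36873 ≈ -2.7120e-5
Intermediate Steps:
Q(h, v) = -3*v
O(V) = (4 + V)²
f(b) = b*(4 + b)² (f(b) = (4 + b)²*b = b*(4 + b)²)
1/(k(147, -9) + f(Q(-15, 4 + 4*2))) = 1/(-9 + (-3*(4 + 4*2))*(4 - 3*(4 + 4*2))²) = 1/(-9 + (-3*(4 + 8))*(4 - 3*(4 + 8))²) = 1/(-9 + (-3*12)*(4 - 3*12)²) = 1/(-9 - 36*(4 - 36)²) = 1/(-9 - 36*(-32)²) = 1/(-9 - 36*1024) = 1/(-9 - 36864) = 1/(-36873) = -1/36873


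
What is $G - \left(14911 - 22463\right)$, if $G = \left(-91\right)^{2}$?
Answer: $15833$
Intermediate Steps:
$G = 8281$
$G - \left(14911 - 22463\right) = 8281 - \left(14911 - 22463\right) = 8281 - -7552 = 8281 + 7552 = 15833$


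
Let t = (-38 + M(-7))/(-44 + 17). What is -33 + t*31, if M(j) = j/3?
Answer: 1078/81 ≈ 13.309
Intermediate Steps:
M(j) = j/3 (M(j) = j*(⅓) = j/3)
t = 121/81 (t = (-38 + (⅓)*(-7))/(-44 + 17) = (-38 - 7/3)/(-27) = -121/3*(-1/27) = 121/81 ≈ 1.4938)
-33 + t*31 = -33 + (121/81)*31 = -33 + 3751/81 = 1078/81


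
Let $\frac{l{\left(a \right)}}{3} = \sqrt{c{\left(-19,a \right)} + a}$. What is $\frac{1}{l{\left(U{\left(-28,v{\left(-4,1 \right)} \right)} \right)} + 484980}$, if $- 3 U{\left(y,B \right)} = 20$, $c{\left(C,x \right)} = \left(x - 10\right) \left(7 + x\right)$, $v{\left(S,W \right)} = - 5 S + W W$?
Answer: $\frac{48498}{23520560051} - \frac{i \sqrt{110}}{235205600510} \approx 2.0619 \cdot 10^{-6} - 4.4591 \cdot 10^{-11} i$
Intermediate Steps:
$v{\left(S,W \right)} = W^{2} - 5 S$ ($v{\left(S,W \right)} = - 5 S + W^{2} = W^{2} - 5 S$)
$c{\left(C,x \right)} = \left(-10 + x\right) \left(7 + x\right)$
$U{\left(y,B \right)} = - \frac{20}{3}$ ($U{\left(y,B \right)} = \left(- \frac{1}{3}\right) 20 = - \frac{20}{3}$)
$l{\left(a \right)} = 3 \sqrt{-70 + a^{2} - 2 a}$ ($l{\left(a \right)} = 3 \sqrt{\left(-70 + a^{2} - 3 a\right) + a} = 3 \sqrt{-70 + a^{2} - 2 a}$)
$\frac{1}{l{\left(U{\left(-28,v{\left(-4,1 \right)} \right)} \right)} + 484980} = \frac{1}{3 \sqrt{-70 + \left(- \frac{20}{3}\right)^{2} - - \frac{40}{3}} + 484980} = \frac{1}{3 \sqrt{-70 + \frac{400}{9} + \frac{40}{3}} + 484980} = \frac{1}{3 \sqrt{- \frac{110}{9}} + 484980} = \frac{1}{3 \frac{i \sqrt{110}}{3} + 484980} = \frac{1}{i \sqrt{110} + 484980} = \frac{1}{484980 + i \sqrt{110}}$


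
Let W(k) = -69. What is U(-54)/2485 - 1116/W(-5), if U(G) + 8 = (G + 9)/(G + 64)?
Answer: 369653/22862 ≈ 16.169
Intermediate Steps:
U(G) = -8 + (9 + G)/(64 + G) (U(G) = -8 + (G + 9)/(G + 64) = -8 + (9 + G)/(64 + G))
U(-54)/2485 - 1116/W(-5) = ((-503 - 7*(-54))/(64 - 54))/2485 - 1116/(-69) = ((-503 + 378)/10)*(1/2485) - 1116*(-1/69) = ((1/10)*(-125))*(1/2485) + 372/23 = -25/2*1/2485 + 372/23 = -5/994 + 372/23 = 369653/22862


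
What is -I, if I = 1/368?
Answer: -1/368 ≈ -0.0027174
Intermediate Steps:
I = 1/368 ≈ 0.0027174
-I = -1*1/368 = -1/368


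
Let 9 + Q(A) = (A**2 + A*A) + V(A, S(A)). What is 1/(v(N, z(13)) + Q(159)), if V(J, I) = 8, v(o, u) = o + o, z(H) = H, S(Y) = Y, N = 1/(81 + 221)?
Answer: 151/7634712 ≈ 1.9778e-5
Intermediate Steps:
N = 1/302 ≈ 0.0033113
v(o, u) = 2*o
Q(A) = -1 + 2*A**2 (Q(A) = -9 + ((A**2 + A*A) + 8) = -9 + ((A**2 + A**2) + 8) = -9 + (2*A**2 + 8) = -9 + (8 + 2*A**2) = -1 + 2*A**2)
1/(v(N, z(13)) + Q(159)) = 1/(2*(1/302) + (-1 + 2*159**2)) = 1/(1/151 + (-1 + 2*25281)) = 1/(1/151 + (-1 + 50562)) = 1/(1/151 + 50561) = 1/(7634712/151) = 151/7634712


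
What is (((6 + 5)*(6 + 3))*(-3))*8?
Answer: -2376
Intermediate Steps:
(((6 + 5)*(6 + 3))*(-3))*8 = ((11*9)*(-3))*8 = (99*(-3))*8 = -297*8 = -2376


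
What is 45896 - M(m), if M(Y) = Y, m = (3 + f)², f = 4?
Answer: 45847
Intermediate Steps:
m = 49 (m = (3 + 4)² = 7² = 49)
45896 - M(m) = 45896 - 1*49 = 45896 - 49 = 45847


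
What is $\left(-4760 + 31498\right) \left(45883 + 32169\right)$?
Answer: $2086954376$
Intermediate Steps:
$\left(-4760 + 31498\right) \left(45883 + 32169\right) = 26738 \cdot 78052 = 2086954376$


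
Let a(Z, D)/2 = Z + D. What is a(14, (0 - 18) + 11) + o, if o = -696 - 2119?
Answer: -2801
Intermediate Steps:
o = -2815
a(Z, D) = 2*D + 2*Z (a(Z, D) = 2*(Z + D) = 2*(D + Z) = 2*D + 2*Z)
a(14, (0 - 18) + 11) + o = (2*((0 - 18) + 11) + 2*14) - 2815 = (2*(-18 + 11) + 28) - 2815 = (2*(-7) + 28) - 2815 = (-14 + 28) - 2815 = 14 - 2815 = -2801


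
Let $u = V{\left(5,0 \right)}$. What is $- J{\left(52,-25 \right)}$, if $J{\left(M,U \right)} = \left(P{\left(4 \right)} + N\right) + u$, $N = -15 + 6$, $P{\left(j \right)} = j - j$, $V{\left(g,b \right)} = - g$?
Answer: $14$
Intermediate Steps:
$P{\left(j \right)} = 0$
$u = -5$ ($u = \left(-1\right) 5 = -5$)
$N = -9$
$J{\left(M,U \right)} = -14$ ($J{\left(M,U \right)} = \left(0 - 9\right) - 5 = -9 - 5 = -14$)
$- J{\left(52,-25 \right)} = \left(-1\right) \left(-14\right) = 14$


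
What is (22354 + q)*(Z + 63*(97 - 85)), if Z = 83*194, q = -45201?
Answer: -385154726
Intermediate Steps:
Z = 16102
(22354 + q)*(Z + 63*(97 - 85)) = (22354 - 45201)*(16102 + 63*(97 - 85)) = -22847*(16102 + 63*12) = -22847*(16102 + 756) = -22847*16858 = -385154726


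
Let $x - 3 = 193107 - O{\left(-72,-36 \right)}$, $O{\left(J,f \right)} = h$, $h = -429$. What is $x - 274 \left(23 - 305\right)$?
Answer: $270807$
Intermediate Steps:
$O{\left(J,f \right)} = -429$
$x = 193539$ ($x = 3 + \left(193107 - -429\right) = 3 + \left(193107 + 429\right) = 3 + 193536 = 193539$)
$x - 274 \left(23 - 305\right) = 193539 - 274 \left(23 - 305\right) = 193539 - -77268 = 193539 + 77268 = 270807$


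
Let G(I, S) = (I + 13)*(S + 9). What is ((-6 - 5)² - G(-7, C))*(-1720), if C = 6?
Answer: -53320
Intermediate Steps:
G(I, S) = (9 + S)*(13 + I) (G(I, S) = (13 + I)*(9 + S) = (9 + S)*(13 + I))
((-6 - 5)² - G(-7, C))*(-1720) = ((-6 - 5)² - (117 + 9*(-7) + 13*6 - 7*6))*(-1720) = ((-11)² - (117 - 63 + 78 - 42))*(-1720) = (121 - 1*90)*(-1720) = (121 - 90)*(-1720) = 31*(-1720) = -53320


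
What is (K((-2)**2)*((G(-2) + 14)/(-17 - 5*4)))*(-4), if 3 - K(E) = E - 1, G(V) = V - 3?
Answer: 0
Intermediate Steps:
G(V) = -3 + V
K(E) = 4 - E (K(E) = 3 - (E - 1) = 3 - (-1 + E) = 3 + (1 - E) = 4 - E)
(K((-2)**2)*((G(-2) + 14)/(-17 - 5*4)))*(-4) = ((4 - 1*(-2)**2)*(((-3 - 2) + 14)/(-17 - 5*4)))*(-4) = ((4 - 1*4)*((-5 + 14)/(-17 - 20)))*(-4) = ((4 - 4)*(9/(-37)))*(-4) = (0*(9*(-1/37)))*(-4) = (0*(-9/37))*(-4) = 0*(-4) = 0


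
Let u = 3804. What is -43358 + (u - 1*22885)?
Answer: -62439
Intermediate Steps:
-43358 + (u - 1*22885) = -43358 + (3804 - 1*22885) = -43358 + (3804 - 22885) = -43358 - 19081 = -62439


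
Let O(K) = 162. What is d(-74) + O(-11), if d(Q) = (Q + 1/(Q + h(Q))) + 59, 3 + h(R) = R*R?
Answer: 793654/5399 ≈ 147.00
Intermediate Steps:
h(R) = -3 + R² (h(R) = -3 + R*R = -3 + R²)
d(Q) = 59 + Q + 1/(-3 + Q + Q²) (d(Q) = (Q + 1/(Q + (-3 + Q²))) + 59 = (Q + 1/(-3 + Q + Q²)) + 59 = 59 + Q + 1/(-3 + Q + Q²))
d(-74) + O(-11) = (-176 + (-74)³ + 56*(-74) + 60*(-74)²)/(-3 - 74 + (-74)²) + 162 = (-176 - 405224 - 4144 + 60*5476)/(-3 - 74 + 5476) + 162 = (-176 - 405224 - 4144 + 328560)/5399 + 162 = (1/5399)*(-80984) + 162 = -80984/5399 + 162 = 793654/5399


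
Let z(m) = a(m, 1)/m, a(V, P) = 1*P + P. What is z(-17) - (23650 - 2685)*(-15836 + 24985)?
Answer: -3260749347/17 ≈ -1.9181e+8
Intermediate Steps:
a(V, P) = 2*P (a(V, P) = P + P = 2*P)
z(m) = 2/m (z(m) = (2*1)/m = 2/m)
z(-17) - (23650 - 2685)*(-15836 + 24985) = 2/(-17) - (23650 - 2685)*(-15836 + 24985) = 2*(-1/17) - 20965*9149 = -2/17 - 1*191808785 = -2/17 - 191808785 = -3260749347/17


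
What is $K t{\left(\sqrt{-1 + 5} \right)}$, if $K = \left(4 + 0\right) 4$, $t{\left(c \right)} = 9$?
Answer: $144$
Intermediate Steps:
$K = 16$ ($K = 4 \cdot 4 = 16$)
$K t{\left(\sqrt{-1 + 5} \right)} = 16 \cdot 9 = 144$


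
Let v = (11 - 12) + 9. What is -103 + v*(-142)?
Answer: -1239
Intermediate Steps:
v = 8 (v = -1 + 9 = 8)
-103 + v*(-142) = -103 + 8*(-142) = -103 - 1136 = -1239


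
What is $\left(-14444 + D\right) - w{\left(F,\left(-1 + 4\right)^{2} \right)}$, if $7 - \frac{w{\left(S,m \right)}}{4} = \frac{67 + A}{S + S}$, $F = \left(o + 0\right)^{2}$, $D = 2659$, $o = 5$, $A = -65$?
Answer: $- \frac{295321}{25} \approx -11813.0$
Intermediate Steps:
$F = 25$ ($F = \left(5 + 0\right)^{2} = 5^{2} = 25$)
$w{\left(S,m \right)} = 28 - \frac{4}{S}$ ($w{\left(S,m \right)} = 28 - 4 \frac{67 - 65}{S + S} = 28 - 4 \frac{2}{2 S} = 28 - 4 \cdot 2 \frac{1}{2 S} = 28 - \frac{4}{S}$)
$\left(-14444 + D\right) - w{\left(F,\left(-1 + 4\right)^{2} \right)} = \left(-14444 + 2659\right) - \left(28 - \frac{4}{25}\right) = -11785 - \left(28 - \frac{4}{25}\right) = -11785 - \frac{696}{25} = - \frac{295321}{25}$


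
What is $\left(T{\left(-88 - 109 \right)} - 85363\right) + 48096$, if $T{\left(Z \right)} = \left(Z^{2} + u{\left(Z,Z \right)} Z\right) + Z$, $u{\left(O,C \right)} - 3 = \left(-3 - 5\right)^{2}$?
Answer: $-11854$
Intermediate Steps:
$u{\left(O,C \right)} = 67$ ($u{\left(O,C \right)} = 3 + \left(-3 - 5\right)^{2} = 3 + \left(-8\right)^{2} = 3 + 64 = 67$)
$T{\left(Z \right)} = Z^{2} + 68 Z$ ($T{\left(Z \right)} = \left(Z^{2} + 67 Z\right) + Z = Z^{2} + 68 Z$)
$\left(T{\left(-88 - 109 \right)} - 85363\right) + 48096 = \left(\left(-88 - 109\right) \left(68 - 197\right) - 85363\right) + 48096 = \left(- 197 \left(68 - 197\right) - 85363\right) + 48096 = \left(\left(-197\right) \left(-129\right) - 85363\right) + 48096 = \left(25413 - 85363\right) + 48096 = -59950 + 48096 = -11854$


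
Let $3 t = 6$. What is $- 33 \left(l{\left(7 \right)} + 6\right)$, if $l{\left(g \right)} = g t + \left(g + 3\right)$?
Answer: $-990$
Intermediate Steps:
$t = 2$ ($t = \frac{1}{3} \cdot 6 = 2$)
$l{\left(g \right)} = 3 + 3 g$ ($l{\left(g \right)} = g 2 + \left(g + 3\right) = 2 g + \left(3 + g\right) = 3 + 3 g$)
$- 33 \left(l{\left(7 \right)} + 6\right) = - 33 \left(\left(3 + 3 \cdot 7\right) + 6\right) = - 33 \left(\left(3 + 21\right) + 6\right) = - 33 \left(24 + 6\right) = \left(-33\right) 30 = -990$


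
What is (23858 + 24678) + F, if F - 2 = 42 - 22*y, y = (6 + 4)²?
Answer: 46380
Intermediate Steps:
y = 100 (y = 10² = 100)
F = -2156 (F = 2 + (42 - 22*100) = 2 + (42 - 2200) = 2 - 2158 = -2156)
(23858 + 24678) + F = (23858 + 24678) - 2156 = 48536 - 2156 = 46380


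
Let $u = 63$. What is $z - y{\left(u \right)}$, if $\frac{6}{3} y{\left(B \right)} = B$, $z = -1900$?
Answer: $- \frac{3863}{2} \approx -1931.5$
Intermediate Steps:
$y{\left(B \right)} = \frac{B}{2}$
$z - y{\left(u \right)} = -1900 - \frac{1}{2} \cdot 63 = -1900 - \frac{63}{2} = - \frac{3863}{2}$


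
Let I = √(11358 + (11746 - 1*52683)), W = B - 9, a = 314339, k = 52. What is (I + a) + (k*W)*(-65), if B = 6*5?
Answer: 243359 + I*√29579 ≈ 2.4336e+5 + 171.99*I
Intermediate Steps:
B = 30
W = 21 (W = 30 - 9 = 21)
I = I*√29579 (I = √(11358 + (11746 - 52683)) = √(11358 - 40937) = √(-29579) = I*√29579 ≈ 171.99*I)
(I + a) + (k*W)*(-65) = (I*√29579 + 314339) + (52*21)*(-65) = (314339 + I*√29579) + 1092*(-65) = (314339 + I*√29579) - 70980 = 243359 + I*√29579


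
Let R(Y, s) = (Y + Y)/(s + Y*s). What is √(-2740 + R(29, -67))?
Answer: I*√2767497645/1005 ≈ 52.345*I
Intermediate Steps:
R(Y, s) = 2*Y/(s + Y*s) (R(Y, s) = (2*Y)/(s + Y*s) = 2*Y/(s + Y*s))
√(-2740 + R(29, -67)) = √(-2740 + 2*29/(-67*(1 + 29))) = √(-2740 + 2*29*(-1/67)/30) = √(-2740 + 2*29*(-1/67)*(1/30)) = √(-2740 - 29/1005) = √(-2753729/1005) = I*√2767497645/1005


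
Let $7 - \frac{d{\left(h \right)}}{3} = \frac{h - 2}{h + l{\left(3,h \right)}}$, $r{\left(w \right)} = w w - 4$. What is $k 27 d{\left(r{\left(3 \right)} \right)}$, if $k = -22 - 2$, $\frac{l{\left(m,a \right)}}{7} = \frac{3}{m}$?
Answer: $-13122$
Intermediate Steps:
$r{\left(w \right)} = -4 + w^{2}$ ($r{\left(w \right)} = w^{2} - 4 = -4 + w^{2}$)
$l{\left(m,a \right)} = \frac{21}{m}$ ($l{\left(m,a \right)} = 7 \frac{3}{m} = \frac{21}{m}$)
$k = -24$
$d{\left(h \right)} = 21 - \frac{3 \left(-2 + h\right)}{7 + h}$ ($d{\left(h \right)} = 21 - 3 \frac{h - 2}{h + \frac{21}{3}} = 21 - 3 \frac{-2 + h}{h + 21 \cdot \frac{1}{3}} = 21 - 3 \frac{-2 + h}{h + 7} = 21 - 3 \frac{-2 + h}{7 + h} = 21 - \frac{3 \left(-2 + h\right)}{7 + h}$)
$k 27 d{\left(r{\left(3 \right)} \right)} = \left(-24\right) 27 \frac{9 \left(17 + 2 \left(-4 + 3^{2}\right)\right)}{7 - \left(4 - 3^{2}\right)} = - 648 \frac{9 \left(17 + 2 \left(-4 + 9\right)\right)}{7 + \left(-4 + 9\right)} = - 648 \frac{9 \left(17 + 2 \cdot 5\right)}{7 + 5} = - 648 \frac{9 \left(17 + 10\right)}{12} = - 648 \cdot 9 \cdot \frac{1}{12} \cdot 27 = \left(-648\right) \frac{81}{4} = -13122$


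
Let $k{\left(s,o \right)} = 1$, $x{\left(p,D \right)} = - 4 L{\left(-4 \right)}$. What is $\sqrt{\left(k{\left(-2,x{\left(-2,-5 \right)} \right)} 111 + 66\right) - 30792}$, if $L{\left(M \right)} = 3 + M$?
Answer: $i \sqrt{30615} \approx 174.97 i$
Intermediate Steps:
$x{\left(p,D \right)} = 4$ ($x{\left(p,D \right)} = - 4 \left(3 - 4\right) = \left(-4\right) \left(-1\right) = 4$)
$\sqrt{\left(k{\left(-2,x{\left(-2,-5 \right)} \right)} 111 + 66\right) - 30792} = \sqrt{\left(1 \cdot 111 + 66\right) - 30792} = \sqrt{\left(111 + 66\right) - 30792} = \sqrt{177 - 30792} = \sqrt{-30615} = i \sqrt{30615}$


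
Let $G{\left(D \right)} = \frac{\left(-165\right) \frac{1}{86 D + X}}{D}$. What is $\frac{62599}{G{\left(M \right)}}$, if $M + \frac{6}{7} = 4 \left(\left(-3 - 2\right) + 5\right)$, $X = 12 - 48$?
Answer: $- \frac{96152064}{2695} \approx -35678.0$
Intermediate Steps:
$X = -36$ ($X = 12 - 48 = -36$)
$M = - \frac{6}{7}$ ($M = - \frac{6}{7} + 4 \left(\left(-3 - 2\right) + 5\right) = - \frac{6}{7} + 4 \left(-5 + 5\right) = - \frac{6}{7} + 4 \cdot 0 = - \frac{6}{7} + 0 = - \frac{6}{7} \approx -0.85714$)
$G{\left(D \right)} = - \frac{165}{D \left(-36 + 86 D\right)}$ ($G{\left(D \right)} = \frac{\left(-165\right) \frac{1}{86 D - 36}}{D} = \frac{\left(-165\right) \frac{1}{-36 + 86 D}}{D} = - \frac{165}{D \left(-36 + 86 D\right)}$)
$\frac{62599}{G{\left(M \right)}} = \frac{62599}{\left(- \frac{165}{2}\right) \frac{1}{- \frac{6}{7}} \frac{1}{-18 + 43 \left(- \frac{6}{7}\right)}} = \frac{62599}{\left(- \frac{165}{2}\right) \left(- \frac{7}{6}\right) \frac{1}{-18 - \frac{258}{7}}} = \frac{62599}{\left(- \frac{165}{2}\right) \left(- \frac{7}{6}\right) \frac{1}{- \frac{384}{7}}} = \frac{62599}{\left(- \frac{165}{2}\right) \left(- \frac{7}{6}\right) \left(- \frac{7}{384}\right)} = \frac{62599}{- \frac{2695}{1536}} = 62599 \left(- \frac{1536}{2695}\right) = - \frac{96152064}{2695}$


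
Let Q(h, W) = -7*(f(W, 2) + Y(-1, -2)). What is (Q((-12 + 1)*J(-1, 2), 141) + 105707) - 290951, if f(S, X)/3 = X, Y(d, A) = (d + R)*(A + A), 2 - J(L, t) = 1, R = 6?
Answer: -185146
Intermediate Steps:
J(L, t) = 1 (J(L, t) = 2 - 1*1 = 2 - 1 = 1)
Y(d, A) = 2*A*(6 + d) (Y(d, A) = (d + 6)*(A + A) = (6 + d)*(2*A) = 2*A*(6 + d))
f(S, X) = 3*X
Q(h, W) = 98 (Q(h, W) = -7*(3*2 + 2*(-2)*(6 - 1)) = -7*(6 + 2*(-2)*5) = -7*(6 - 20) = -7*(-14) = 98)
(Q((-12 + 1)*J(-1, 2), 141) + 105707) - 290951 = (98 + 105707) - 290951 = 105805 - 290951 = -185146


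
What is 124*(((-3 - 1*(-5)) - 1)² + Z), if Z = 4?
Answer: 620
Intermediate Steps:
124*(((-3 - 1*(-5)) - 1)² + Z) = 124*(((-3 - 1*(-5)) - 1)² + 4) = 124*(((-3 + 5) - 1)² + 4) = 124*((2 - 1)² + 4) = 124*(1² + 4) = 124*(1 + 4) = 124*5 = 620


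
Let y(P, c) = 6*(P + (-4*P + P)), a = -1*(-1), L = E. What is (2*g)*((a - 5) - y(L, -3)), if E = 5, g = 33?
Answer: 3696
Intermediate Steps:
L = 5
a = 1
y(P, c) = -12*P (y(P, c) = 6*(P - 3*P) = 6*(-2*P) = -12*P)
(2*g)*((a - 5) - y(L, -3)) = (2*33)*((1 - 5) - (-12)*5) = 66*(-4 - 1*(-60)) = 66*(-4 + 60) = 66*56 = 3696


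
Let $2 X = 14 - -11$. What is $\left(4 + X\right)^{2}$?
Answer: $\frac{1089}{4} \approx 272.25$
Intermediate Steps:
$X = \frac{25}{2}$ ($X = \frac{14 - -11}{2} = \frac{14 + 11}{2} = \frac{1}{2} \cdot 25 = \frac{25}{2} \approx 12.5$)
$\left(4 + X\right)^{2} = \left(4 + \frac{25}{2}\right)^{2} = \left(\frac{33}{2}\right)^{2} = \frac{1089}{4}$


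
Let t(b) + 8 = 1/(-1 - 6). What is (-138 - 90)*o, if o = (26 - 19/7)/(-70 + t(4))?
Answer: 37164/547 ≈ 67.942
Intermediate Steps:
t(b) = -57/7 (t(b) = -8 + 1/(-1 - 6) = -8 + 1/(-7) = -8 - ⅐ = -57/7)
o = -163/547 (o = (26 - 19/7)/(-70 - 57/7) = (26 - 19*⅐)/(-547/7) = (26 - 19/7)*(-7/547) = (163/7)*(-7/547) = -163/547 ≈ -0.29799)
(-138 - 90)*o = (-138 - 90)*(-163/547) = -228*(-163/547) = 37164/547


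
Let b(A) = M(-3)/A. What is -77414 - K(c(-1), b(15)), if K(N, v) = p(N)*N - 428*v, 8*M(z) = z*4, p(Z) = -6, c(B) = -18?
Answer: -387824/5 ≈ -77565.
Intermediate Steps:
M(z) = z/2 (M(z) = (z*4)/8 = (4*z)/8 = z/2)
b(A) = -3/(2*A) (b(A) = ((½)*(-3))/A = -3/(2*A))
K(N, v) = -428*v - 6*N (K(N, v) = -6*N - 428*v = -428*v - 6*N)
-77414 - K(c(-1), b(15)) = -77414 - (-(-642)/15 - 6*(-18)) = -77414 - (-(-642)/15 + 108) = -77414 - (-428*(-⅒) + 108) = -77414 - (214/5 + 108) = -77414 - 1*754/5 = -77414 - 754/5 = -387824/5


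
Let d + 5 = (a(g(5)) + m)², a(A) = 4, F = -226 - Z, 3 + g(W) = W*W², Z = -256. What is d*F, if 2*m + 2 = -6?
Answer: -150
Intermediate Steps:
g(W) = -3 + W³ (g(W) = -3 + W*W² = -3 + W³)
m = -4 (m = -1 + (½)*(-6) = -1 - 3 = -4)
F = 30 (F = -226 - 1*(-256) = -226 + 256 = 30)
d = -5 (d = -5 + (4 - 4)² = -5 + 0² = -5 + 0 = -5)
d*F = -5*30 = -150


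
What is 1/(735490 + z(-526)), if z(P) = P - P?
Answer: 1/735490 ≈ 1.3596e-6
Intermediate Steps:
z(P) = 0
1/(735490 + z(-526)) = 1/(735490 + 0) = 1/735490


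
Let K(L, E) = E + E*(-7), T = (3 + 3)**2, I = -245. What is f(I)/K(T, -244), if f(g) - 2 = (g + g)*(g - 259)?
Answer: 123481/732 ≈ 168.69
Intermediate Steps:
f(g) = 2 + 2*g*(-259 + g) (f(g) = 2 + (g + g)*(g - 259) = 2 + (2*g)*(-259 + g) = 2 + 2*g*(-259 + g))
T = 36 (T = 6**2 = 36)
K(L, E) = -6*E (K(L, E) = E - 7*E = -6*E)
f(I)/K(T, -244) = (2 - 518*(-245) + 2*(-245)**2)/((-6*(-244))) = (2 + 126910 + 2*60025)/1464 = (2 + 126910 + 120050)*(1/1464) = 246962*(1/1464) = 123481/732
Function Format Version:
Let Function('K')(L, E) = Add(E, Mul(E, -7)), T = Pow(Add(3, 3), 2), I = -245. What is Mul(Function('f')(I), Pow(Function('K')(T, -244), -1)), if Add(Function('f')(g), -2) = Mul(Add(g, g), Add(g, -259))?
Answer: Rational(123481, 732) ≈ 168.69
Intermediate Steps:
Function('f')(g) = Add(2, Mul(2, g, Add(-259, g))) (Function('f')(g) = Add(2, Mul(Add(g, g), Add(g, -259))) = Add(2, Mul(Mul(2, g), Add(-259, g))) = Add(2, Mul(2, g, Add(-259, g))))
T = 36 (T = Pow(6, 2) = 36)
Function('K')(L, E) = Mul(-6, E) (Function('K')(L, E) = Add(E, Mul(-7, E)) = Mul(-6, E))
Mul(Function('f')(I), Pow(Function('K')(T, -244), -1)) = Mul(Add(2, Mul(-518, -245), Mul(2, Pow(-245, 2))), Pow(Mul(-6, -244), -1)) = Mul(Add(2, 126910, Mul(2, 60025)), Pow(1464, -1)) = Mul(Add(2, 126910, 120050), Rational(1, 1464)) = Mul(246962, Rational(1, 1464)) = Rational(123481, 732)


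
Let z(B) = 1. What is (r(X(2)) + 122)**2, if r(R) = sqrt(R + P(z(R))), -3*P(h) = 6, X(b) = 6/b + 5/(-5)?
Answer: 14884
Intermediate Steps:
X(b) = -1 + 6/b (X(b) = 6/b + 5*(-1/5) = 6/b - 1 = -1 + 6/b)
P(h) = -2 (P(h) = -1/3*6 = -2)
r(R) = sqrt(-2 + R) (r(R) = sqrt(R - 2) = sqrt(-2 + R))
(r(X(2)) + 122)**2 = (sqrt(-2 + (6 - 1*2)/2) + 122)**2 = (sqrt(-2 + (6 - 2)/2) + 122)**2 = (sqrt(-2 + (1/2)*4) + 122)**2 = (sqrt(-2 + 2) + 122)**2 = (sqrt(0) + 122)**2 = (0 + 122)**2 = 122**2 = 14884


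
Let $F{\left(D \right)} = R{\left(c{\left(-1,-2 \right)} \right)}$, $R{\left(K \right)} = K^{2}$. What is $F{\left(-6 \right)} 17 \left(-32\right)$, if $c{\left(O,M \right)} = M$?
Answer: $-2176$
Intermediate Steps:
$F{\left(D \right)} = 4$ ($F{\left(D \right)} = \left(-2\right)^{2} = 4$)
$F{\left(-6 \right)} 17 \left(-32\right) = 4 \cdot 17 \left(-32\right) = 68 \left(-32\right) = -2176$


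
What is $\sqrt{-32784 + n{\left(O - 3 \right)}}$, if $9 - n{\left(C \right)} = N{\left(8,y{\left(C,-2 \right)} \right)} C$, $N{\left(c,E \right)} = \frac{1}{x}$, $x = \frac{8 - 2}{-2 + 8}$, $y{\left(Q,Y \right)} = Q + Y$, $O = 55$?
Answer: $i \sqrt{32827} \approx 181.18 i$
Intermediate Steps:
$x = 1$ ($x = \frac{6}{6} = 6 \cdot \frac{1}{6} = 1$)
$N{\left(c,E \right)} = 1$ ($N{\left(c,E \right)} = 1^{-1} = 1$)
$n{\left(C \right)} = 9 - C$ ($n{\left(C \right)} = 9 - 1 C = 9 - C$)
$\sqrt{-32784 + n{\left(O - 3 \right)}} = \sqrt{-32784 + \left(9 - \left(55 - 3\right)\right)} = \sqrt{-32784 + \left(9 - 52\right)} = \sqrt{-32784 - 43} = \sqrt{-32827} = i \sqrt{32827}$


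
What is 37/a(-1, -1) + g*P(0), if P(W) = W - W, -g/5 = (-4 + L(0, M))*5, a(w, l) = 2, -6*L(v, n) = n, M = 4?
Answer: 37/2 ≈ 18.500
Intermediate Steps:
L(v, n) = -n/6
g = 350/3 (g = -5*(-4 - ⅙*4)*5 = -5*(-4 - ⅔)*5 = -(-70)*5/3 = -5*(-70/3) = 350/3 ≈ 116.67)
P(W) = 0
37/a(-1, -1) + g*P(0) = 37/2 + (350/3)*0 = 37*(½) + 0 = 37/2 + 0 = 37/2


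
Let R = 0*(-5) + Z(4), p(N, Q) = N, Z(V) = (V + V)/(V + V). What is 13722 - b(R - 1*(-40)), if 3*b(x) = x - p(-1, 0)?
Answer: 13708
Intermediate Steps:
Z(V) = 1 (Z(V) = (2*V)/((2*V)) = (2*V)*(1/(2*V)) = 1)
R = 1 (R = 0*(-5) + 1 = 0 + 1 = 1)
b(x) = ⅓ + x/3 (b(x) = (x - 1*(-1))/3 = (x + 1)/3 = (1 + x)/3 = ⅓ + x/3)
13722 - b(R - 1*(-40)) = 13722 - (⅓ + (1 - 1*(-40))/3) = 13722 - (⅓ + (1 + 40)/3) = 13722 - (⅓ + (⅓)*41) = 13722 - (⅓ + 41/3) = 13722 - 1*14 = 13722 - 14 = 13708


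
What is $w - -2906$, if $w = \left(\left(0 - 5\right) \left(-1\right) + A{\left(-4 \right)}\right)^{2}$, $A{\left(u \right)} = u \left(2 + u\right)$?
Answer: $3075$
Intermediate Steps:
$w = 169$ ($w = \left(\left(0 - 5\right) \left(-1\right) - 4 \left(2 - 4\right)\right)^{2} = \left(\left(-5\right) \left(-1\right) - -8\right)^{2} = \left(5 + 8\right)^{2} = 13^{2} = 169$)
$w - -2906 = 169 - -2906 = 169 + 2906 = 3075$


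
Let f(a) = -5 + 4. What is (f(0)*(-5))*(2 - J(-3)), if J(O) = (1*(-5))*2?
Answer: 60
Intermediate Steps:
f(a) = -1
J(O) = -10 (J(O) = -5*2 = -10)
(f(0)*(-5))*(2 - J(-3)) = (-1*(-5))*(2 - 1*(-10)) = 5*(2 + 10) = 5*12 = 60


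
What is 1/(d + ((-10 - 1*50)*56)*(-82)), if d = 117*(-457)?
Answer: 1/222051 ≈ 4.5035e-6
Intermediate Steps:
d = -53469
1/(d + ((-10 - 1*50)*56)*(-82)) = 1/(-53469 + ((-10 - 1*50)*56)*(-82)) = 1/(-53469 + ((-10 - 50)*56)*(-82)) = 1/(-53469 - 60*56*(-82)) = 1/(-53469 - 3360*(-82)) = 1/(-53469 + 275520) = 1/222051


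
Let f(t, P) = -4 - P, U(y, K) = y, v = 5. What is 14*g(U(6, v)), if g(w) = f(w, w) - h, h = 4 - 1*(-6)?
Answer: -280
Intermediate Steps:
h = 10 (h = 4 + 6 = 10)
g(w) = -14 - w (g(w) = (-4 - w) - 1*10 = (-4 - w) - 10 = -14 - w)
14*g(U(6, v)) = 14*(-14 - 1*6) = 14*(-14 - 6) = 14*(-20) = -280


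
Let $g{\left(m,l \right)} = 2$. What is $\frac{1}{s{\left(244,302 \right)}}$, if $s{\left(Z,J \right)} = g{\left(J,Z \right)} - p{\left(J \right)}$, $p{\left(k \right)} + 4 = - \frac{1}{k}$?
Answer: $\frac{302}{1813} \approx 0.16657$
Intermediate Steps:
$p{\left(k \right)} = -4 - \frac{1}{k}$
$s{\left(Z,J \right)} = 6 + \frac{1}{J}$ ($s{\left(Z,J \right)} = 2 - \left(-4 - \frac{1}{J}\right) = 2 + \left(4 + \frac{1}{J}\right) = 6 + \frac{1}{J}$)
$\frac{1}{s{\left(244,302 \right)}} = \frac{1}{6 + \frac{1}{302}} = \frac{1}{\frac{1813}{302}} = \frac{302}{1813}$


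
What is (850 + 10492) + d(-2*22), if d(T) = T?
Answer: 11298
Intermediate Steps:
(850 + 10492) + d(-2*22) = (850 + 10492) - 2*22 = 11342 - 44 = 11298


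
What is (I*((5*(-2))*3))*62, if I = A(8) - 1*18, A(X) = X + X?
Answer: 3720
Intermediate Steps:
A(X) = 2*X
I = -2 (I = 2*8 - 1*18 = 16 - 18 = -2)
(I*((5*(-2))*3))*62 = -2*5*(-2)*3*62 = -(-20)*3*62 = -2*(-30)*62 = 60*62 = 3720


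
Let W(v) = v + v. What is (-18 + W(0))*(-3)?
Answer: 54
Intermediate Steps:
W(v) = 2*v
(-18 + W(0))*(-3) = (-18 + 2*0)*(-3) = (-18 + 0)*(-3) = -18*(-3) = 54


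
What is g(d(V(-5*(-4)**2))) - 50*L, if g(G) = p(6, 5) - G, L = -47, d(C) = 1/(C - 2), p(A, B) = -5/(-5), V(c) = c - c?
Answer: 4703/2 ≈ 2351.5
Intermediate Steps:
V(c) = 0
p(A, B) = 1 (p(A, B) = -5*(-1/5) = 1)
d(C) = 1/(-2 + C)
g(G) = 1 - G
g(d(V(-5*(-4)**2))) - 50*L = (1 - 1/(-2 + 0)) - 50*(-47) = (1 - 1/(-2)) + 2350 = (1 - 1*(-1/2)) + 2350 = (1 + 1/2) + 2350 = 3/2 + 2350 = 4703/2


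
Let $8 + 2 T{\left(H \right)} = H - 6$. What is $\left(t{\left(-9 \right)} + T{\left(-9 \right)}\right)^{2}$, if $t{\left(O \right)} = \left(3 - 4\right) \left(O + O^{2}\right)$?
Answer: $\frac{27889}{4} \approx 6972.3$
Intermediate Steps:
$T{\left(H \right)} = -7 + \frac{H}{2}$ ($T{\left(H \right)} = -4 + \frac{H - 6}{2} = -4 + \frac{-6 + H}{2} = -4 + \left(-3 + \frac{H}{2}\right) = -7 + \frac{H}{2}$)
$t{\left(O \right)} = - O - O^{2}$ ($t{\left(O \right)} = - (O + O^{2}) = - O - O^{2}$)
$\left(t{\left(-9 \right)} + T{\left(-9 \right)}\right)^{2} = \left(\left(-1\right) \left(-9\right) \left(1 - 9\right) + \left(-7 + \frac{1}{2} \left(-9\right)\right)\right)^{2} = \left(\left(-1\right) \left(-9\right) \left(-8\right) - \frac{23}{2}\right)^{2} = \left(-72 - \frac{23}{2}\right)^{2} = \left(- \frac{167}{2}\right)^{2} = \frac{27889}{4}$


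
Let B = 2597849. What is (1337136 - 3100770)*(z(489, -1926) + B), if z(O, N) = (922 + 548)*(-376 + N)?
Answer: 1386376814694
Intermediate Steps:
z(O, N) = -552720 + 1470*N (z(O, N) = 1470*(-376 + N) = -552720 + 1470*N)
(1337136 - 3100770)*(z(489, -1926) + B) = (1337136 - 3100770)*((-552720 + 1470*(-1926)) + 2597849) = -1763634*((-552720 - 2831220) + 2597849) = -1763634*(-3383940 + 2597849) = -1763634*(-786091) = 1386376814694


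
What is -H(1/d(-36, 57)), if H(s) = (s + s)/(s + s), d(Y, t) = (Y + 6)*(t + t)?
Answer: -1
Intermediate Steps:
d(Y, t) = 2*t*(6 + Y) (d(Y, t) = (6 + Y)*(2*t) = 2*t*(6 + Y))
H(s) = 1 (H(s) = (2*s)/((2*s)) = (2*s)*(1/(2*s)) = 1)
-H(1/d(-36, 57)) = -1*1 = -1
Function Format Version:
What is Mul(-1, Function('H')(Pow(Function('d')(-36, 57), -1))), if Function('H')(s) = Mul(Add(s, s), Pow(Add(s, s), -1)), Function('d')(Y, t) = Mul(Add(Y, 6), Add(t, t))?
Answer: -1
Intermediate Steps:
Function('d')(Y, t) = Mul(2, t, Add(6, Y)) (Function('d')(Y, t) = Mul(Add(6, Y), Mul(2, t)) = Mul(2, t, Add(6, Y)))
Function('H')(s) = 1 (Function('H')(s) = Mul(Mul(2, s), Pow(Mul(2, s), -1)) = Mul(Mul(2, s), Mul(Rational(1, 2), Pow(s, -1))) = 1)
Mul(-1, Function('H')(Pow(Function('d')(-36, 57), -1))) = Mul(-1, 1) = -1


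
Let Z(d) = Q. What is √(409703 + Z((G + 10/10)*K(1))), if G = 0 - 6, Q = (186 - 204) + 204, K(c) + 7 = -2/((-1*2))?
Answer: √409889 ≈ 640.23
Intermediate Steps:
K(c) = -6 (K(c) = -7 - 2/((-1*2)) = -7 - 2/(-2) = -7 - 2*(-½) = -7 + 1 = -6)
Q = 186 (Q = -18 + 204 = 186)
G = -6
Z(d) = 186
√(409703 + Z((G + 10/10)*K(1))) = √(409703 + 186) = √409889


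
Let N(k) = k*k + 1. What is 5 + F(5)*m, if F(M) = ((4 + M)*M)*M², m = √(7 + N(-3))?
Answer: 5 + 1125*√17 ≈ 4643.5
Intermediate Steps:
N(k) = 1 + k² (N(k) = k² + 1 = 1 + k²)
m = √17 (m = √(7 + (1 + (-3)²)) = √(7 + (1 + 9)) = √(7 + 10) = √17 ≈ 4.1231)
F(M) = M³*(4 + M) (F(M) = (M*(4 + M))*M² = M³*(4 + M))
5 + F(5)*m = 5 + (5³*(4 + 5))*√17 = 5 + (125*9)*√17 = 5 + 1125*√17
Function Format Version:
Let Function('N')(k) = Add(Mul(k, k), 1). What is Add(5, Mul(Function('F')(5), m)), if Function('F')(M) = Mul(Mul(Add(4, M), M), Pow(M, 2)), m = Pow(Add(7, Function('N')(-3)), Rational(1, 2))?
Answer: Add(5, Mul(1125, Pow(17, Rational(1, 2)))) ≈ 4643.5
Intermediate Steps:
Function('N')(k) = Add(1, Pow(k, 2)) (Function('N')(k) = Add(Pow(k, 2), 1) = Add(1, Pow(k, 2)))
m = Pow(17, Rational(1, 2)) (m = Pow(Add(7, Add(1, Pow(-3, 2))), Rational(1, 2)) = Pow(Add(7, Add(1, 9)), Rational(1, 2)) = Pow(Add(7, 10), Rational(1, 2)) = Pow(17, Rational(1, 2)) ≈ 4.1231)
Function('F')(M) = Mul(Pow(M, 3), Add(4, M)) (Function('F')(M) = Mul(Mul(M, Add(4, M)), Pow(M, 2)) = Mul(Pow(M, 3), Add(4, M)))
Add(5, Mul(Function('F')(5), m)) = Add(5, Mul(Mul(Pow(5, 3), Add(4, 5)), Pow(17, Rational(1, 2)))) = Add(5, Mul(Mul(125, 9), Pow(17, Rational(1, 2)))) = Add(5, Mul(1125, Pow(17, Rational(1, 2))))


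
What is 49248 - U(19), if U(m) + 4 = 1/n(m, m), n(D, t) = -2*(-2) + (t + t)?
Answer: 2068583/42 ≈ 49252.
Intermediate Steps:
n(D, t) = 4 + 2*t
U(m) = -4 + 1/(4 + 2*m)
49248 - U(19) = 49248 - (-15 - 8*19)/(2*(2 + 19)) = 49248 - (-15 - 152)/(2*21) = 49248 - (-167)/(2*21) = 49248 - 1*(-167/42) = 49248 + 167/42 = 2068583/42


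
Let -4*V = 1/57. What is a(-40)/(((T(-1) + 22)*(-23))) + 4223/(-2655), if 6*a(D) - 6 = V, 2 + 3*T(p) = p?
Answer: -310439033/194919480 ≈ -1.5927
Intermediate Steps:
V = -1/228 (V = -¼/57 = -¼*1/57 = -1/228 ≈ -0.0043860)
T(p) = -⅔ + p/3
a(D) = 1367/1368 (a(D) = 1 + (⅙)*(-1/228) = 1 - 1/1368 = 1367/1368)
a(-40)/(((T(-1) + 22)*(-23))) + 4223/(-2655) = 1367/(1368*((((-⅔ + (⅓)*(-1)) + 22)*(-23)))) + 4223/(-2655) = 1367/(1368*((((-⅔ - ⅓) + 22)*(-23)))) + 4223*(-1/2655) = 1367/(1368*(((-1 + 22)*(-23)))) - 4223/2655 = 1367/(1368*((21*(-23)))) - 4223/2655 = (1367/1368)/(-483) - 4223/2655 = (1367/1368)*(-1/483) - 4223/2655 = -1367/660744 - 4223/2655 = -310439033/194919480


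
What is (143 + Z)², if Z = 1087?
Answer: 1512900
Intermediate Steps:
(143 + Z)² = (143 + 1087)² = 1230² = 1512900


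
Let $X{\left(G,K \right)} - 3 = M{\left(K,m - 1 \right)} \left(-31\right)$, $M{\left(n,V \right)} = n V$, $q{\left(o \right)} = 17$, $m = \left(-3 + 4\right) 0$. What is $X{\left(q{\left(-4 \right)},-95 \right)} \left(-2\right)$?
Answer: $5884$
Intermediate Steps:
$m = 0$ ($m = 1 \cdot 0 = 0$)
$M{\left(n,V \right)} = V n$
$X{\left(G,K \right)} = 3 + 31 K$ ($X{\left(G,K \right)} = 3 + \left(0 - 1\right) K \left(-31\right) = 3 + - K \left(-31\right) = 3 + 31 K$)
$X{\left(q{\left(-4 \right)},-95 \right)} \left(-2\right) = \left(3 + 31 \left(-95\right)\right) \left(-2\right) = \left(3 - 2945\right) \left(-2\right) = \left(-2942\right) \left(-2\right) = 5884$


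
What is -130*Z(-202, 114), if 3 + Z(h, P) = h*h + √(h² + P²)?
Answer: -5304130 - 1300*√538 ≈ -5.3343e+6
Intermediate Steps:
Z(h, P) = -3 + h² + √(P² + h²) (Z(h, P) = -3 + (h*h + √(h² + P²)) = -3 + (h² + √(P² + h²)) = -3 + h² + √(P² + h²))
-130*Z(-202, 114) = -130*(-3 + (-202)² + √(114² + (-202)²)) = -130*(-3 + 40804 + √(12996 + 40804)) = -130*(-3 + 40804 + √53800) = -130*(-3 + 40804 + 10*√538) = -130*(40801 + 10*√538) = -5304130 - 1300*√538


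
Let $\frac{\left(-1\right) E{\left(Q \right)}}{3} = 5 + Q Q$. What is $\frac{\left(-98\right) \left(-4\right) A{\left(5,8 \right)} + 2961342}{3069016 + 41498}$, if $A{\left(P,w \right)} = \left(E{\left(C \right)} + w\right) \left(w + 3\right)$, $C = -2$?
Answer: $\frac{1439707}{1555257} \approx 0.9257$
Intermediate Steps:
$E{\left(Q \right)} = -15 - 3 Q^{2}$ ($E{\left(Q \right)} = - 3 \left(5 + Q Q\right) = - 3 \left(5 + Q^{2}\right) = -15 - 3 Q^{2}$)
$A{\left(P,w \right)} = \left(-27 + w\right) \left(3 + w\right)$ ($A{\left(P,w \right)} = \left(\left(-15 - 3 \left(-2\right)^{2}\right) + w\right) \left(w + 3\right) = \left(\left(-15 - 12\right) + w\right) \left(3 + w\right) = \left(-27 + w\right) \left(3 + w\right)$)
$\frac{\left(-98\right) \left(-4\right) A{\left(5,8 \right)} + 2961342}{3069016 + 41498} = \frac{\left(-98\right) \left(-4\right) \left(-81 + 8^{2} - 192\right) + 2961342}{3069016 + 41498} = \frac{392 \left(-81 + 64 - 192\right) + 2961342}{3110514} = \left(392 \left(-209\right) + 2961342\right) \frac{1}{3110514} = \left(-81928 + 2961342\right) \frac{1}{3110514} = 2879414 \cdot \frac{1}{3110514} = \frac{1439707}{1555257}$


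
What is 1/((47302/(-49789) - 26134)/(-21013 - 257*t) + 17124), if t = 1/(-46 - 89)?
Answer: 70613199461/1209268260799554 ≈ 5.8393e-5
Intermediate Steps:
t = -1/135 (t = 1/(-135) = -1/135 ≈ -0.0074074)
1/((47302/(-49789) - 26134)/(-21013 - 257*t) + 17124) = 1/((47302/(-49789) - 26134)/(-21013 - 257*(-1/135)) + 17124) = 1/((47302*(-1/49789) - 26134)/(-21013 + 257/135) + 17124) = 1/((-47302/49789 - 26134)/(-2836498/135) + 17124) = 1/(-1301233028/49789*(-135/2836498) + 17124) = 1/(87833229390/70613199461 + 17124) = 1/(1209268260799554/70613199461) = 70613199461/1209268260799554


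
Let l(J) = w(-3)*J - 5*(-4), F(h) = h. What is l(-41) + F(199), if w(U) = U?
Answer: 342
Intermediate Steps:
l(J) = 20 - 3*J (l(J) = -3*J - 5*(-4) = -3*J + 20 = 20 - 3*J)
l(-41) + F(199) = (20 - 3*(-41)) + 199 = (20 + 123) + 199 = 143 + 199 = 342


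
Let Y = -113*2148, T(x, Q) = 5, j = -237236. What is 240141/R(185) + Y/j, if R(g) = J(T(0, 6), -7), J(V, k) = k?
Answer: -14242097802/415163 ≈ -34305.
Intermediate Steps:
R(g) = -7
Y = -242724
240141/R(185) + Y/j = 240141/(-7) - 242724/(-237236) = 240141*(-⅐) - 242724*(-1/237236) = -240141/7 + 60681/59309 = -14242097802/415163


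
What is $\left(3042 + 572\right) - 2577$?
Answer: $1037$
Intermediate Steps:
$\left(3042 + 572\right) - 2577 = 3614 - 2577 = 1037$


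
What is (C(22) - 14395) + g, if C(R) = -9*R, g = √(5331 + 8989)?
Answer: -14593 + 4*√895 ≈ -14473.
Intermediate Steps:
g = 4*√895 (g = √14320 = 4*√895 ≈ 119.67)
(C(22) - 14395) + g = (-9*22 - 14395) + 4*√895 = (-198 - 14395) + 4*√895 = -14593 + 4*√895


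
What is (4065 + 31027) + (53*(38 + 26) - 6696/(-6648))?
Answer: 10660347/277 ≈ 38485.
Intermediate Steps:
(4065 + 31027) + (53*(38 + 26) - 6696/(-6648)) = 35092 + (53*64 - 6696*(-1/6648)) = 35092 + (3392 + 279/277) = 35092 + 939863/277 = 10660347/277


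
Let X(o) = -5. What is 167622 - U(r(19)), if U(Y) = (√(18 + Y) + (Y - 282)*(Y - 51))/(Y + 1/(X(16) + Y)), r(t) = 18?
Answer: 39277836/235 ≈ 1.6714e+5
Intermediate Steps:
U(Y) = (√(18 + Y) + (-282 + Y)*(-51 + Y))/(Y + 1/(-5 + Y)) (U(Y) = (√(18 + Y) + (Y - 282)*(Y - 51))/(Y + 1/(-5 + Y)) = (√(18 + Y) + (-282 + Y)*(-51 + Y))/(Y + 1/(-5 + Y)))
167622 - U(r(19)) = 167622 - (-71910 + 18³ - 338*18² - 5*√(18 + 18) + 16047*18 + 18*√(18 + 18))/(1 + 18² - 5*18) = 167622 - (-71910 + 5832 - 338*324 - 5*√36 + 288846 + 18*√36)/(1 + 324 - 90) = 167622 - (-71910 + 5832 - 109512 - 5*6 + 288846 + 18*6)/235 = 167622 - (-71910 + 5832 - 109512 - 30 + 288846 + 108)/235 = 167622 - 113334/235 = 39277836/235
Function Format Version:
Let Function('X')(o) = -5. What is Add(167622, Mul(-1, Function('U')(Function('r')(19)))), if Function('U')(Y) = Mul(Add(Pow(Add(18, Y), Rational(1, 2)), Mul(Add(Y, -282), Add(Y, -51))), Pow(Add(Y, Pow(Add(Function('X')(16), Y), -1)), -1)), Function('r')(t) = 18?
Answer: Rational(39277836, 235) ≈ 1.6714e+5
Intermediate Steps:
Function('U')(Y) = Mul(Pow(Add(Y, Pow(Add(-5, Y), -1)), -1), Add(Pow(Add(18, Y), Rational(1, 2)), Mul(Add(-282, Y), Add(-51, Y)))) (Function('U')(Y) = Mul(Add(Pow(Add(18, Y), Rational(1, 2)), Mul(Add(Y, -282), Add(Y, -51))), Pow(Add(Y, Pow(Add(-5, Y), -1)), -1)) = Mul(Add(Pow(Add(18, Y), Rational(1, 2)), Mul(Add(-282, Y), Add(-51, Y))), Pow(Add(Y, Pow(Add(-5, Y), -1)), -1)) = Mul(Pow(Add(Y, Pow(Add(-5, Y), -1)), -1), Add(Pow(Add(18, Y), Rational(1, 2)), Mul(Add(-282, Y), Add(-51, Y)))))
Add(167622, Mul(-1, Function('U')(Function('r')(19)))) = Add(167622, Mul(-1, Mul(Pow(Add(1, Pow(18, 2), Mul(-5, 18)), -1), Add(-71910, Pow(18, 3), Mul(-338, Pow(18, 2)), Mul(-5, Pow(Add(18, 18), Rational(1, 2))), Mul(16047, 18), Mul(18, Pow(Add(18, 18), Rational(1, 2))))))) = Add(167622, Mul(-1, Mul(Pow(Add(1, 324, -90), -1), Add(-71910, 5832, Mul(-338, 324), Mul(-5, Pow(36, Rational(1, 2))), 288846, Mul(18, Pow(36, Rational(1, 2))))))) = Add(167622, Mul(-1, Mul(Pow(235, -1), Add(-71910, 5832, -109512, Mul(-5, 6), 288846, Mul(18, 6))))) = Add(167622, Mul(-1, Mul(Rational(1, 235), Add(-71910, 5832, -109512, -30, 288846, 108)))) = Add(167622, Mul(-1, Mul(Rational(1, 235), 113334))) = Add(167622, Mul(-1, Rational(113334, 235))) = Add(167622, Rational(-113334, 235)) = Rational(39277836, 235)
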